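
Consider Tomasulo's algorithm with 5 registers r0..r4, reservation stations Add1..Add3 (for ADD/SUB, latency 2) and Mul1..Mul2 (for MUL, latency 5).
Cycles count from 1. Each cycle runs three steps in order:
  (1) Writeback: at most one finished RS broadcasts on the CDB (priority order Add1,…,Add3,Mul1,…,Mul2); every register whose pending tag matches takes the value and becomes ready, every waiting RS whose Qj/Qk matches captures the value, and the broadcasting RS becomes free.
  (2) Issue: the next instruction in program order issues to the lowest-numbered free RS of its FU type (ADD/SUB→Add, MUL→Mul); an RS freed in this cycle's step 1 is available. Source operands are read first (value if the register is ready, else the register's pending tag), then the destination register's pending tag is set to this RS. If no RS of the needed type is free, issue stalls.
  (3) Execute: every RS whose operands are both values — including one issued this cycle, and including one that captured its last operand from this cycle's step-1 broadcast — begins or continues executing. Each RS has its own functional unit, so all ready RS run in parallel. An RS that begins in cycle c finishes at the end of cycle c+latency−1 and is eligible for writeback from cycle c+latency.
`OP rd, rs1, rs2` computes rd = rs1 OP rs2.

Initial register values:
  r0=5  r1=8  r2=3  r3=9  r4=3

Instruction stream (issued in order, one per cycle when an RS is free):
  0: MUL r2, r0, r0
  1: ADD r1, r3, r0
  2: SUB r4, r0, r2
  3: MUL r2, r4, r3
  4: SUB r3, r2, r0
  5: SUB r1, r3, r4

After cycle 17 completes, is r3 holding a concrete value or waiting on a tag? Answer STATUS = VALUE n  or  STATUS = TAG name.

c1: issue MUL r2<-Mul1 | r0:5,r1:8,r2:Mul1,r3:9,r4:3
c2: issue ADD r1<-Add1 | r0:5,r1:Add1,r2:Mul1,r3:9,r4:3
c3: issue SUB r4<-Add2 | r0:5,r1:Add1,r2:Mul1,r3:9,r4:Add2
c4: CDB Add1=14; issue MUL r2<-Mul2 | r0:5,r1:14,r2:Mul2,r3:9,r4:Add2
c5: issue SUB r3<-Add1 | r0:5,r1:14,r2:Mul2,r3:Add1,r4:Add2
c6: CDB Mul1=25; issue SUB r1<-Add3 | r0:5,r1:Add3,r2:Mul2,r3:Add1,r4:Add2
c7: - | r0:5,r1:Add3,r2:Mul2,r3:Add1,r4:Add2
c8: CDB Add2=-20 | r0:5,r1:Add3,r2:Mul2,r3:Add1,r4:-20
c9: - | r0:5,r1:Add3,r2:Mul2,r3:Add1,r4:-20
c10: - | r0:5,r1:Add3,r2:Mul2,r3:Add1,r4:-20
c11: - | r0:5,r1:Add3,r2:Mul2,r3:Add1,r4:-20
c12: - | r0:5,r1:Add3,r2:Mul2,r3:Add1,r4:-20
c13: CDB Mul2=-180 | r0:5,r1:Add3,r2:-180,r3:Add1,r4:-20
c14: - | r0:5,r1:Add3,r2:-180,r3:Add1,r4:-20
c15: CDB Add1=-185 | r0:5,r1:Add3,r2:-180,r3:-185,r4:-20
c16: - | r0:5,r1:Add3,r2:-180,r3:-185,r4:-20
c17: CDB Add3=-165 | r0:5,r1:-165,r2:-180,r3:-185,r4:-20

STATUS = VALUE -185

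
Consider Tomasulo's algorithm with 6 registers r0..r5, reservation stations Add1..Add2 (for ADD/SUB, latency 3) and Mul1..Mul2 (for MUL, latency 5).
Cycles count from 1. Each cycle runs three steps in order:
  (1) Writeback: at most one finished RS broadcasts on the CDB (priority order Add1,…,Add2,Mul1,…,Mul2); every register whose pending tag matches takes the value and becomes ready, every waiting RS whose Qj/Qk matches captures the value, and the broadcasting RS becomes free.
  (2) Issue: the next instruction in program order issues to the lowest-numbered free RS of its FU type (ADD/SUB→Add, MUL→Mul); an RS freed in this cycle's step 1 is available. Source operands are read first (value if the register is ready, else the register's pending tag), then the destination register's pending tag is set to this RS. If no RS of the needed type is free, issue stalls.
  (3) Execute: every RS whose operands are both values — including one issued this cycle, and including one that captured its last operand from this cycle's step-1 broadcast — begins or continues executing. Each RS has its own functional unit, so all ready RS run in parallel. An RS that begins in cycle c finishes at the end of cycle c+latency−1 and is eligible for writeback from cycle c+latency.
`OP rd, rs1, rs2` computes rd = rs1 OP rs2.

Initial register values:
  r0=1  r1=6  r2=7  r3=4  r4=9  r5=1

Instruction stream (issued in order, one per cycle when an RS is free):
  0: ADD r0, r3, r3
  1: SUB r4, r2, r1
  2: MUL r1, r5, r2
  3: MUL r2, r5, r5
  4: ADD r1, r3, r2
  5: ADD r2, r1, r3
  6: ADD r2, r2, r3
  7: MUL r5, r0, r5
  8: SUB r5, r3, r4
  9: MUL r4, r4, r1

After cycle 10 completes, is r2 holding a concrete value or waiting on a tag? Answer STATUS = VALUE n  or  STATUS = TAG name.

  c1: issue ADD r0<-Add1  regs: r0:Add1,r1:6,r2:7,r3:4,r4:9,r5:1
  c2: issue SUB r4<-Add2  regs: r0:Add1,r1:6,r2:7,r3:4,r4:Add2,r5:1
  c3: issue MUL r1<-Mul1  regs: r0:Add1,r1:Mul1,r2:7,r3:4,r4:Add2,r5:1
  c4: CDB Add1=8; issue MUL r2<-Mul2  regs: r0:8,r1:Mul1,r2:Mul2,r3:4,r4:Add2,r5:1
  c5: CDB Add2=1; issue ADD r1<-Add1  regs: r0:8,r1:Add1,r2:Mul2,r3:4,r4:1,r5:1
  c6: issue ADD r2<-Add2  regs: r0:8,r1:Add1,r2:Add2,r3:4,r4:1,r5:1
  c7: stall  regs: r0:8,r1:Add1,r2:Add2,r3:4,r4:1,r5:1
  c8: CDB Mul1=7; stall  regs: r0:8,r1:Add1,r2:Add2,r3:4,r4:1,r5:1
  c9: CDB Mul2=1; stall  regs: r0:8,r1:Add1,r2:Add2,r3:4,r4:1,r5:1
  c10: stall  regs: r0:8,r1:Add1,r2:Add2,r3:4,r4:1,r5:1

STATUS = TAG Add2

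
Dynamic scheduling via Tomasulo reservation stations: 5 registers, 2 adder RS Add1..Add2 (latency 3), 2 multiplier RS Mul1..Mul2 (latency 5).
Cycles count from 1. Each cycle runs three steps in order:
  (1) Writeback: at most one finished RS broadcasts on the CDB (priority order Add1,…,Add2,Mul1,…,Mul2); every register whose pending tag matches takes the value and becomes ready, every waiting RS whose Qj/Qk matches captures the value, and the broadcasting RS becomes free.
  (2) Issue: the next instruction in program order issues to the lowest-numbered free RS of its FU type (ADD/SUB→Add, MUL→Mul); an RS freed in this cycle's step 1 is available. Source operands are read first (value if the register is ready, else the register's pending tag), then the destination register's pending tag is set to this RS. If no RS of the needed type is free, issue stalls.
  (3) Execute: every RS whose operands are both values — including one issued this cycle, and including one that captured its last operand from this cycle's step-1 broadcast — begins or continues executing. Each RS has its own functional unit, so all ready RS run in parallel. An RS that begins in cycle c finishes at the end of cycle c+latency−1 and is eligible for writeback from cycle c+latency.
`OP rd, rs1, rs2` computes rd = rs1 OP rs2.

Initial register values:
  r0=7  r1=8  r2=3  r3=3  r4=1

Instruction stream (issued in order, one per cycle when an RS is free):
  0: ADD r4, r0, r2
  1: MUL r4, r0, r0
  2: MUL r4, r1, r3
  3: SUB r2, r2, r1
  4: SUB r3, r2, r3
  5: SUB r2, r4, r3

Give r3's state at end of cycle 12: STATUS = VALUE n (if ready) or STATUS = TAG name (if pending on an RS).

  c1: issue ADD r4<-Add1  regs: r0:7,r1:8,r2:3,r3:3,r4:Add1
  c2: issue MUL r4<-Mul1  regs: r0:7,r1:8,r2:3,r3:3,r4:Mul1
  c3: issue MUL r4<-Mul2  regs: r0:7,r1:8,r2:3,r3:3,r4:Mul2
  c4: CDB Add1=10; issue SUB r2<-Add1  regs: r0:7,r1:8,r2:Add1,r3:3,r4:Mul2
  c5: issue SUB r3<-Add2  regs: r0:7,r1:8,r2:Add1,r3:Add2,r4:Mul2
  c6: stall  regs: r0:7,r1:8,r2:Add1,r3:Add2,r4:Mul2
  c7: CDB Add1=-5; issue SUB r2<-Add1  regs: r0:7,r1:8,r2:Add1,r3:Add2,r4:Mul2
  c8: CDB Mul1=49  regs: r0:7,r1:8,r2:Add1,r3:Add2,r4:Mul2
  c9: CDB Mul2=24  regs: r0:7,r1:8,r2:Add1,r3:Add2,r4:24
  c10: CDB Add2=-8  regs: r0:7,r1:8,r2:Add1,r3:-8,r4:24
  c11: -  regs: r0:7,r1:8,r2:Add1,r3:-8,r4:24
  c12: -  regs: r0:7,r1:8,r2:Add1,r3:-8,r4:24

STATUS = VALUE -8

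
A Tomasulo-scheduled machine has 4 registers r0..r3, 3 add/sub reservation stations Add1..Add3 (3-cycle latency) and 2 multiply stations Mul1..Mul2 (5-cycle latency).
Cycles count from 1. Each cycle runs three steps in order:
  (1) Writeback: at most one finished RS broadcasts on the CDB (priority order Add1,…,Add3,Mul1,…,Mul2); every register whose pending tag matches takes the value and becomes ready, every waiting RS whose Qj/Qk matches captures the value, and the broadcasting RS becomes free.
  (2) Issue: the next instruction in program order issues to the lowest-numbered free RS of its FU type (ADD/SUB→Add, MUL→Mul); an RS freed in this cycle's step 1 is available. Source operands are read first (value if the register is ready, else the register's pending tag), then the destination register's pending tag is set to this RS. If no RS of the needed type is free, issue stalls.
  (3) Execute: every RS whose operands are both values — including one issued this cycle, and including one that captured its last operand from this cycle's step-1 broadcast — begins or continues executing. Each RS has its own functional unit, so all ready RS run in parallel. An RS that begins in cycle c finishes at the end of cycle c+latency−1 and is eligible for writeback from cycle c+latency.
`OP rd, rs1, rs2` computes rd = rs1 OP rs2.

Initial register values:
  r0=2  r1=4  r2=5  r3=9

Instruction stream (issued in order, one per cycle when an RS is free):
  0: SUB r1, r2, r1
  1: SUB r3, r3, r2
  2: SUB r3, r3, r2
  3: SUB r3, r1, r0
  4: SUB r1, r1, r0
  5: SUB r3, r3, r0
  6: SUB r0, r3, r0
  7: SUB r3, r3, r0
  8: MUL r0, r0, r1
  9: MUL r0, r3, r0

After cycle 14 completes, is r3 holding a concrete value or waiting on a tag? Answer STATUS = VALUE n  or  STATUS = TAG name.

  c1: issue SUB r1<-Add1  regs: r0:2,r1:Add1,r2:5,r3:9
  c2: issue SUB r3<-Add2  regs: r0:2,r1:Add1,r2:5,r3:Add2
  c3: issue SUB r3<-Add3  regs: r0:2,r1:Add1,r2:5,r3:Add3
  c4: CDB Add1=1; issue SUB r3<-Add1  regs: r0:2,r1:1,r2:5,r3:Add1
  c5: CDB Add2=4; issue SUB r1<-Add2  regs: r0:2,r1:Add2,r2:5,r3:Add1
  c6: stall  regs: r0:2,r1:Add2,r2:5,r3:Add1
  c7: CDB Add1=-1; issue SUB r3<-Add1  regs: r0:2,r1:Add2,r2:5,r3:Add1
  c8: CDB Add2=-1; issue SUB r0<-Add2  regs: r0:Add2,r1:-1,r2:5,r3:Add1
  c9: CDB Add3=-1; issue SUB r3<-Add3  regs: r0:Add2,r1:-1,r2:5,r3:Add3
  c10: CDB Add1=-3; issue MUL r0<-Mul1  regs: r0:Mul1,r1:-1,r2:5,r3:Add3
  c11: issue MUL r0<-Mul2  regs: r0:Mul2,r1:-1,r2:5,r3:Add3
  c12: -  regs: r0:Mul2,r1:-1,r2:5,r3:Add3
  c13: CDB Add2=-5  regs: r0:Mul2,r1:-1,r2:5,r3:Add3
  c14: -  regs: r0:Mul2,r1:-1,r2:5,r3:Add3

STATUS = TAG Add3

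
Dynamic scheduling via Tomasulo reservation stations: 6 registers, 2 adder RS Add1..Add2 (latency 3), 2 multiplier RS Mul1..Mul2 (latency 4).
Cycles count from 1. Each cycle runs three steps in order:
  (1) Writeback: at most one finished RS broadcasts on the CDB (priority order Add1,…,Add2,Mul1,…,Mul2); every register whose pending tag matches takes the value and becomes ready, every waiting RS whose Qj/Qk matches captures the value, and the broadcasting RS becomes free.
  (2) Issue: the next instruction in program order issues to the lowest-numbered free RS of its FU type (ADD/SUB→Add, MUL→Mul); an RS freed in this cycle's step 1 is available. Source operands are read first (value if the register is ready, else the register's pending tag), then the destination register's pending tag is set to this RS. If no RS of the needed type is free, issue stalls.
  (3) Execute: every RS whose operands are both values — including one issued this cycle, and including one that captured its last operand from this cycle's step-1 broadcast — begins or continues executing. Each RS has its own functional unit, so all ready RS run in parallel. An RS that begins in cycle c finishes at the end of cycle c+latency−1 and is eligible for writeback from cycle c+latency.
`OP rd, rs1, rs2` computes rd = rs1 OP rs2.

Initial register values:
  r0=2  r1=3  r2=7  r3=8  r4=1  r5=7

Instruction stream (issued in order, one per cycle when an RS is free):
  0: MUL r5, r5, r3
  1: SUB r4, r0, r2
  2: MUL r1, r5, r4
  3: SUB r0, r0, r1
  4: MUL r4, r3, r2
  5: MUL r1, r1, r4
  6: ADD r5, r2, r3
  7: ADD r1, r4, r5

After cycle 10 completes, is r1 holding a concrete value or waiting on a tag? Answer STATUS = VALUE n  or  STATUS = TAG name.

STATUS = TAG Mul1

cycle 1: issue MUL r5<-Mul1 // r0:2,r1:3,r2:7,r3:8,r4:1,r5:Mul1
cycle 2: issue SUB r4<-Add1 // r0:2,r1:3,r2:7,r3:8,r4:Add1,r5:Mul1
cycle 3: issue MUL r1<-Mul2 // r0:2,r1:Mul2,r2:7,r3:8,r4:Add1,r5:Mul1
cycle 4: issue SUB r0<-Add2 // r0:Add2,r1:Mul2,r2:7,r3:8,r4:Add1,r5:Mul1
cycle 5: CDB Add1=-5; stall // r0:Add2,r1:Mul2,r2:7,r3:8,r4:-5,r5:Mul1
cycle 6: CDB Mul1=56; issue MUL r4<-Mul1 // r0:Add2,r1:Mul2,r2:7,r3:8,r4:Mul1,r5:56
cycle 7: stall // r0:Add2,r1:Mul2,r2:7,r3:8,r4:Mul1,r5:56
cycle 8: stall // r0:Add2,r1:Mul2,r2:7,r3:8,r4:Mul1,r5:56
cycle 9: stall // r0:Add2,r1:Mul2,r2:7,r3:8,r4:Mul1,r5:56
cycle 10: CDB Mul1=56; issue MUL r1<-Mul1 // r0:Add2,r1:Mul1,r2:7,r3:8,r4:56,r5:56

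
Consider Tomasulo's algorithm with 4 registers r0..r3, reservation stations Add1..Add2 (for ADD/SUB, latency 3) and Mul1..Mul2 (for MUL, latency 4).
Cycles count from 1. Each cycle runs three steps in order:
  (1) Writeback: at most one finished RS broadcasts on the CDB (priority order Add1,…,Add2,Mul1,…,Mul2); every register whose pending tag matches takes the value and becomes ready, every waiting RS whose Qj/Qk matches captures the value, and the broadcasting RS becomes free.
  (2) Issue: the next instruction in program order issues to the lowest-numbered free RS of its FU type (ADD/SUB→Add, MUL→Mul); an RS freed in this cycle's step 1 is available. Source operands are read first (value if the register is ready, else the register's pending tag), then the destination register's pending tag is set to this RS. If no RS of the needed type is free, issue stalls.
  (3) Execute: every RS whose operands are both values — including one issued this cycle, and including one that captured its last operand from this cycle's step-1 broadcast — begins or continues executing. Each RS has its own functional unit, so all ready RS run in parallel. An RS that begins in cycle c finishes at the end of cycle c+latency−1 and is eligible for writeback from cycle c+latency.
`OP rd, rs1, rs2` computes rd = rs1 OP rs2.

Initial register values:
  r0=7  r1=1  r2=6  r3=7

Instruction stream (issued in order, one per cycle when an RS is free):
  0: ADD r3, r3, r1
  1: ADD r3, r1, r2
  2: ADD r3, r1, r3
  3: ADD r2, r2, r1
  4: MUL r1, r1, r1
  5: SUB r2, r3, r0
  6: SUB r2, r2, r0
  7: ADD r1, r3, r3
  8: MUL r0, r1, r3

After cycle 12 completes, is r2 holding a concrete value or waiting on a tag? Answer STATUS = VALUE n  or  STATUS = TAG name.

STATUS = TAG Add2

c1: issue ADD r3<-Add1 | r0:7,r1:1,r2:6,r3:Add1
c2: issue ADD r3<-Add2 | r0:7,r1:1,r2:6,r3:Add2
c3: stall | r0:7,r1:1,r2:6,r3:Add2
c4: CDB Add1=8; issue ADD r3<-Add1 | r0:7,r1:1,r2:6,r3:Add1
c5: CDB Add2=7; issue ADD r2<-Add2 | r0:7,r1:1,r2:Add2,r3:Add1
c6: issue MUL r1<-Mul1 | r0:7,r1:Mul1,r2:Add2,r3:Add1
c7: stall | r0:7,r1:Mul1,r2:Add2,r3:Add1
c8: CDB Add1=8; issue SUB r2<-Add1 | r0:7,r1:Mul1,r2:Add1,r3:8
c9: CDB Add2=7; issue SUB r2<-Add2 | r0:7,r1:Mul1,r2:Add2,r3:8
c10: CDB Mul1=1; stall | r0:7,r1:1,r2:Add2,r3:8
c11: CDB Add1=1; issue ADD r1<-Add1 | r0:7,r1:Add1,r2:Add2,r3:8
c12: issue MUL r0<-Mul1 | r0:Mul1,r1:Add1,r2:Add2,r3:8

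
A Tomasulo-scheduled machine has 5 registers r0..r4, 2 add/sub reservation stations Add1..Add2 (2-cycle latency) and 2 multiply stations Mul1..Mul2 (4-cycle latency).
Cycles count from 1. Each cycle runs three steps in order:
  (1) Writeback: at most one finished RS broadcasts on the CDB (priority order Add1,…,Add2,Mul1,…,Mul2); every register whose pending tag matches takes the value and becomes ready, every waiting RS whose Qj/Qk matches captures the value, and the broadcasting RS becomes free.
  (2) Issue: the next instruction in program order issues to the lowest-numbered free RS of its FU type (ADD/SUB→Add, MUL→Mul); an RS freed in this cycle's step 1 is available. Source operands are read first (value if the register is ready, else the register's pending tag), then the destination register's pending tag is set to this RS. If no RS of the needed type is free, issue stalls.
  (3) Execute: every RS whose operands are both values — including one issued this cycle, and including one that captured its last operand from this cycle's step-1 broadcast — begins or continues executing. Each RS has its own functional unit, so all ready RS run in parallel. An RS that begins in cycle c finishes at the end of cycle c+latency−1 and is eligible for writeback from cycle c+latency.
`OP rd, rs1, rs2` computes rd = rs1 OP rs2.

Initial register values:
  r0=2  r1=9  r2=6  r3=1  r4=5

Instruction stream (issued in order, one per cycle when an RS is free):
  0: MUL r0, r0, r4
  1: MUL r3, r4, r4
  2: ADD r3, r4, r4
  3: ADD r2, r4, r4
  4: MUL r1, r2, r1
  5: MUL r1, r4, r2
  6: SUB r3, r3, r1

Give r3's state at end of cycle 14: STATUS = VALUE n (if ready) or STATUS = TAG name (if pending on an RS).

STATUS = VALUE -40

cycle 1: issue MUL r0<-Mul1 // r0:Mul1,r1:9,r2:6,r3:1,r4:5
cycle 2: issue MUL r3<-Mul2 // r0:Mul1,r1:9,r2:6,r3:Mul2,r4:5
cycle 3: issue ADD r3<-Add1 // r0:Mul1,r1:9,r2:6,r3:Add1,r4:5
cycle 4: issue ADD r2<-Add2 // r0:Mul1,r1:9,r2:Add2,r3:Add1,r4:5
cycle 5: CDB Add1=10; stall // r0:Mul1,r1:9,r2:Add2,r3:10,r4:5
cycle 6: CDB Add2=10; stall // r0:Mul1,r1:9,r2:10,r3:10,r4:5
cycle 7: CDB Mul1=10; issue MUL r1<-Mul1 // r0:10,r1:Mul1,r2:10,r3:10,r4:5
cycle 8: CDB Mul2=25; issue MUL r1<-Mul2 // r0:10,r1:Mul2,r2:10,r3:10,r4:5
cycle 9: issue SUB r3<-Add1 // r0:10,r1:Mul2,r2:10,r3:Add1,r4:5
cycle 10: - // r0:10,r1:Mul2,r2:10,r3:Add1,r4:5
cycle 11: CDB Mul1=90 // r0:10,r1:Mul2,r2:10,r3:Add1,r4:5
cycle 12: CDB Mul2=50 // r0:10,r1:50,r2:10,r3:Add1,r4:5
cycle 13: - // r0:10,r1:50,r2:10,r3:Add1,r4:5
cycle 14: CDB Add1=-40 // r0:10,r1:50,r2:10,r3:-40,r4:5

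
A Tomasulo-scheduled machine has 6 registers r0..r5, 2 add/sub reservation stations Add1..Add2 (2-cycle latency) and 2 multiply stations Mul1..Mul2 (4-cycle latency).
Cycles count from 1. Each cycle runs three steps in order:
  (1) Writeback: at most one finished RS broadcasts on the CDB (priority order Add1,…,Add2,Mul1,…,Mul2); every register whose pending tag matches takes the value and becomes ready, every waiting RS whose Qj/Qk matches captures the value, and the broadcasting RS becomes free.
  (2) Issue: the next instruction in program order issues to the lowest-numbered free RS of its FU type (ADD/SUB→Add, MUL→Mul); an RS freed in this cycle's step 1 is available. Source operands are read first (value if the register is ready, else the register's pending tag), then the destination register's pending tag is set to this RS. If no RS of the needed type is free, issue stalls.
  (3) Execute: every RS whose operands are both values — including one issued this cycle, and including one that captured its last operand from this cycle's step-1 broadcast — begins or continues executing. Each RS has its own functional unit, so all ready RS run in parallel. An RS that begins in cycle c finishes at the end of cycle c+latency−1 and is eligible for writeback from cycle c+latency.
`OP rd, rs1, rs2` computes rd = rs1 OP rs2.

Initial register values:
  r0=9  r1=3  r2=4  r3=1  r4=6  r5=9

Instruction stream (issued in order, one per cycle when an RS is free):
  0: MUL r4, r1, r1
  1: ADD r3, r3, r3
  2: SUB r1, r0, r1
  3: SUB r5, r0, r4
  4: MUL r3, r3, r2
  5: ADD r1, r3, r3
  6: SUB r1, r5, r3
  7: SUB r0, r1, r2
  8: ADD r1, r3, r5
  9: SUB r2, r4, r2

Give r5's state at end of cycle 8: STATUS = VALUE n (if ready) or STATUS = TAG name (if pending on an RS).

  c1: issue MUL r4<-Mul1  regs: r0:9,r1:3,r2:4,r3:1,r4:Mul1,r5:9
  c2: issue ADD r3<-Add1  regs: r0:9,r1:3,r2:4,r3:Add1,r4:Mul1,r5:9
  c3: issue SUB r1<-Add2  regs: r0:9,r1:Add2,r2:4,r3:Add1,r4:Mul1,r5:9
  c4: CDB Add1=2; issue SUB r5<-Add1  regs: r0:9,r1:Add2,r2:4,r3:2,r4:Mul1,r5:Add1
  c5: CDB Add2=6; issue MUL r3<-Mul2  regs: r0:9,r1:6,r2:4,r3:Mul2,r4:Mul1,r5:Add1
  c6: CDB Mul1=9; issue ADD r1<-Add2  regs: r0:9,r1:Add2,r2:4,r3:Mul2,r4:9,r5:Add1
  c7: stall  regs: r0:9,r1:Add2,r2:4,r3:Mul2,r4:9,r5:Add1
  c8: CDB Add1=0; issue SUB r1<-Add1  regs: r0:9,r1:Add1,r2:4,r3:Mul2,r4:9,r5:0

STATUS = VALUE 0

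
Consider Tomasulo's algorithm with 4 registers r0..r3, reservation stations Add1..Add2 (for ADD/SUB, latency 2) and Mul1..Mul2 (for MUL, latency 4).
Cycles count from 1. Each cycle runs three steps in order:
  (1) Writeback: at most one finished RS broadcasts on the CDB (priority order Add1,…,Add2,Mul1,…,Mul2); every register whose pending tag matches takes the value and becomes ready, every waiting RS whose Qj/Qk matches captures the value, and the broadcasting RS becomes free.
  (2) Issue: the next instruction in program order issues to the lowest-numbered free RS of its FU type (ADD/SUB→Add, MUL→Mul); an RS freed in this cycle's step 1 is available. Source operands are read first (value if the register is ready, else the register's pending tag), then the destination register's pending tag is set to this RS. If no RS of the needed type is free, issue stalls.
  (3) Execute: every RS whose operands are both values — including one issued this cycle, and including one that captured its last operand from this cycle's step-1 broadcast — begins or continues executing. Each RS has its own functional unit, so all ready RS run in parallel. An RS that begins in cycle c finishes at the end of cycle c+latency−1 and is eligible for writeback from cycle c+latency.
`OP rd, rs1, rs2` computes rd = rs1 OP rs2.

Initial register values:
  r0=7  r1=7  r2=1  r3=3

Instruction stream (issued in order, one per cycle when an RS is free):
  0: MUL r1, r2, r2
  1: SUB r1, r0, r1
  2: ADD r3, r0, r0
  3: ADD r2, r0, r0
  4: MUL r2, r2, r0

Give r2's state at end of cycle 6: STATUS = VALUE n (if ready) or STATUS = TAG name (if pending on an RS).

STATUS = TAG Mul1

cycle 1: issue MUL r1<-Mul1 // r0:7,r1:Mul1,r2:1,r3:3
cycle 2: issue SUB r1<-Add1 // r0:7,r1:Add1,r2:1,r3:3
cycle 3: issue ADD r3<-Add2 // r0:7,r1:Add1,r2:1,r3:Add2
cycle 4: stall // r0:7,r1:Add1,r2:1,r3:Add2
cycle 5: CDB Add2=14; issue ADD r2<-Add2 // r0:7,r1:Add1,r2:Add2,r3:14
cycle 6: CDB Mul1=1; issue MUL r2<-Mul1 // r0:7,r1:Add1,r2:Mul1,r3:14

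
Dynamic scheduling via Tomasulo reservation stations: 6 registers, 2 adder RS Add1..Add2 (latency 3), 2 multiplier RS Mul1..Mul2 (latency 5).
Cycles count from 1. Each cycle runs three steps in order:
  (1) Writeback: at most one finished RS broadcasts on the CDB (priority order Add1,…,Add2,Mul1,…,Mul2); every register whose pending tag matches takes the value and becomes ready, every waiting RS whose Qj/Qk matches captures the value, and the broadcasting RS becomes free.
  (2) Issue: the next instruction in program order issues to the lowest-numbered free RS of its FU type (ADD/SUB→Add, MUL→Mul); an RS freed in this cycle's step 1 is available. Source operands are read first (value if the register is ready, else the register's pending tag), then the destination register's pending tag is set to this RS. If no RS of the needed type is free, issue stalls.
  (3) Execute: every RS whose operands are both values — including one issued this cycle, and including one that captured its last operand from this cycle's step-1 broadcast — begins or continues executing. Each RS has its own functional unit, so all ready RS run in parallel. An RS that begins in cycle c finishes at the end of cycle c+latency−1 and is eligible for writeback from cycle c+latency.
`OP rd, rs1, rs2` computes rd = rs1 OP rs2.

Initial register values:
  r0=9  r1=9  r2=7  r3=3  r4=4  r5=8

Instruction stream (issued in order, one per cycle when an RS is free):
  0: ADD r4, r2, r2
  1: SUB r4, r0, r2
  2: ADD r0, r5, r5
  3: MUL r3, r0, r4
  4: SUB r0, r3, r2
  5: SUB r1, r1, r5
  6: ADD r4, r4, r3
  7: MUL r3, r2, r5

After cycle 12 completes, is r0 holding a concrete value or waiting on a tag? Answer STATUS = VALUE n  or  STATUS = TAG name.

STATUS = TAG Add2

  c1: issue ADD r4<-Add1  regs: r0:9,r1:9,r2:7,r3:3,r4:Add1,r5:8
  c2: issue SUB r4<-Add2  regs: r0:9,r1:9,r2:7,r3:3,r4:Add2,r5:8
  c3: stall  regs: r0:9,r1:9,r2:7,r3:3,r4:Add2,r5:8
  c4: CDB Add1=14; issue ADD r0<-Add1  regs: r0:Add1,r1:9,r2:7,r3:3,r4:Add2,r5:8
  c5: CDB Add2=2; issue MUL r3<-Mul1  regs: r0:Add1,r1:9,r2:7,r3:Mul1,r4:2,r5:8
  c6: issue SUB r0<-Add2  regs: r0:Add2,r1:9,r2:7,r3:Mul1,r4:2,r5:8
  c7: CDB Add1=16; issue SUB r1<-Add1  regs: r0:Add2,r1:Add1,r2:7,r3:Mul1,r4:2,r5:8
  c8: stall  regs: r0:Add2,r1:Add1,r2:7,r3:Mul1,r4:2,r5:8
  c9: stall  regs: r0:Add2,r1:Add1,r2:7,r3:Mul1,r4:2,r5:8
  c10: CDB Add1=1; issue ADD r4<-Add1  regs: r0:Add2,r1:1,r2:7,r3:Mul1,r4:Add1,r5:8
  c11: issue MUL r3<-Mul2  regs: r0:Add2,r1:1,r2:7,r3:Mul2,r4:Add1,r5:8
  c12: CDB Mul1=32  regs: r0:Add2,r1:1,r2:7,r3:Mul2,r4:Add1,r5:8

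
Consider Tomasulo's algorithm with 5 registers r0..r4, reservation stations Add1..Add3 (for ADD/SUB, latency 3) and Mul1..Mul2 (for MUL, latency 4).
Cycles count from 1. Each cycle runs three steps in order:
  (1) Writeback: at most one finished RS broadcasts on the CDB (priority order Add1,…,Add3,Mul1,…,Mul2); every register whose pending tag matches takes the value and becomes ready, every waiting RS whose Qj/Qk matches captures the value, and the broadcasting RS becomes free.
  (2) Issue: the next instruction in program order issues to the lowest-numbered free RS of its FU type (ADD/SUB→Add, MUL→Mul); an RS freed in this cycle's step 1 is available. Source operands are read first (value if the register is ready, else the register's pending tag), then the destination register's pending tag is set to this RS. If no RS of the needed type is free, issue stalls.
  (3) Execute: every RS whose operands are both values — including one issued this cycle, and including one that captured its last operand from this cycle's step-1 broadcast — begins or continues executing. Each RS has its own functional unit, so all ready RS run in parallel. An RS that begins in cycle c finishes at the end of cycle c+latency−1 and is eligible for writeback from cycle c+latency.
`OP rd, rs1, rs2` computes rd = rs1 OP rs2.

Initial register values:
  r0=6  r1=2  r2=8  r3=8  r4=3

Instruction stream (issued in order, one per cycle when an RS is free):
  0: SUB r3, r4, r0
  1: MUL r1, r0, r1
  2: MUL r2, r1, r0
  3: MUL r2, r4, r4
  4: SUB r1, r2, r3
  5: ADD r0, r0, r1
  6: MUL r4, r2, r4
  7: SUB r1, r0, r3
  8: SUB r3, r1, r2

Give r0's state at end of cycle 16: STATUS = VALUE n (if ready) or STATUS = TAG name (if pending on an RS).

cycle 1: issue SUB r3<-Add1 // r0:6,r1:2,r2:8,r3:Add1,r4:3
cycle 2: issue MUL r1<-Mul1 // r0:6,r1:Mul1,r2:8,r3:Add1,r4:3
cycle 3: issue MUL r2<-Mul2 // r0:6,r1:Mul1,r2:Mul2,r3:Add1,r4:3
cycle 4: CDB Add1=-3; stall // r0:6,r1:Mul1,r2:Mul2,r3:-3,r4:3
cycle 5: stall // r0:6,r1:Mul1,r2:Mul2,r3:-3,r4:3
cycle 6: CDB Mul1=12; issue MUL r2<-Mul1 // r0:6,r1:12,r2:Mul1,r3:-3,r4:3
cycle 7: issue SUB r1<-Add1 // r0:6,r1:Add1,r2:Mul1,r3:-3,r4:3
cycle 8: issue ADD r0<-Add2 // r0:Add2,r1:Add1,r2:Mul1,r3:-3,r4:3
cycle 9: stall // r0:Add2,r1:Add1,r2:Mul1,r3:-3,r4:3
cycle 10: CDB Mul1=9; issue MUL r4<-Mul1 // r0:Add2,r1:Add1,r2:9,r3:-3,r4:Mul1
cycle 11: CDB Mul2=72; issue SUB r1<-Add3 // r0:Add2,r1:Add3,r2:9,r3:-3,r4:Mul1
cycle 12: stall // r0:Add2,r1:Add3,r2:9,r3:-3,r4:Mul1
cycle 13: CDB Add1=12; issue SUB r3<-Add1 // r0:Add2,r1:Add3,r2:9,r3:Add1,r4:Mul1
cycle 14: CDB Mul1=27 // r0:Add2,r1:Add3,r2:9,r3:Add1,r4:27
cycle 15: - // r0:Add2,r1:Add3,r2:9,r3:Add1,r4:27
cycle 16: CDB Add2=18 // r0:18,r1:Add3,r2:9,r3:Add1,r4:27

STATUS = VALUE 18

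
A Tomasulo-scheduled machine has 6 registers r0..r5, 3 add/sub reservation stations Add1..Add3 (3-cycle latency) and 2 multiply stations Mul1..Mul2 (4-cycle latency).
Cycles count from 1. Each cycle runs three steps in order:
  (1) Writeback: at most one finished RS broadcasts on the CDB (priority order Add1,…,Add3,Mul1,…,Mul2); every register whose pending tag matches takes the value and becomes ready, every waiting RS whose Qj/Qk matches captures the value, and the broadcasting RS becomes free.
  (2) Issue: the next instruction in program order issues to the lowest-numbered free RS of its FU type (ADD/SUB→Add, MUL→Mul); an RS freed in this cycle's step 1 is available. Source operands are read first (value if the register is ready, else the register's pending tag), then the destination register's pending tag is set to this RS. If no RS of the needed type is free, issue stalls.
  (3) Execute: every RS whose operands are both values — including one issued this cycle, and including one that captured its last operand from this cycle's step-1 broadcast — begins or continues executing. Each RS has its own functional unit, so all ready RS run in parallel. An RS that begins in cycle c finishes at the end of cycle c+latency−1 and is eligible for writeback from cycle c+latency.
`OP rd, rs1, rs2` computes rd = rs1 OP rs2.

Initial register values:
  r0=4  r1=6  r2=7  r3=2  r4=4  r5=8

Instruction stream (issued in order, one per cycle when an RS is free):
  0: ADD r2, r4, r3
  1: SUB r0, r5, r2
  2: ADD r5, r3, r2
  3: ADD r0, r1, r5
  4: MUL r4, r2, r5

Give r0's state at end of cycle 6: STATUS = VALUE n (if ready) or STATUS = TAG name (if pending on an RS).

c1: issue ADD r2<-Add1 | r0:4,r1:6,r2:Add1,r3:2,r4:4,r5:8
c2: issue SUB r0<-Add2 | r0:Add2,r1:6,r2:Add1,r3:2,r4:4,r5:8
c3: issue ADD r5<-Add3 | r0:Add2,r1:6,r2:Add1,r3:2,r4:4,r5:Add3
c4: CDB Add1=6; issue ADD r0<-Add1 | r0:Add1,r1:6,r2:6,r3:2,r4:4,r5:Add3
c5: issue MUL r4<-Mul1 | r0:Add1,r1:6,r2:6,r3:2,r4:Mul1,r5:Add3
c6: - | r0:Add1,r1:6,r2:6,r3:2,r4:Mul1,r5:Add3

STATUS = TAG Add1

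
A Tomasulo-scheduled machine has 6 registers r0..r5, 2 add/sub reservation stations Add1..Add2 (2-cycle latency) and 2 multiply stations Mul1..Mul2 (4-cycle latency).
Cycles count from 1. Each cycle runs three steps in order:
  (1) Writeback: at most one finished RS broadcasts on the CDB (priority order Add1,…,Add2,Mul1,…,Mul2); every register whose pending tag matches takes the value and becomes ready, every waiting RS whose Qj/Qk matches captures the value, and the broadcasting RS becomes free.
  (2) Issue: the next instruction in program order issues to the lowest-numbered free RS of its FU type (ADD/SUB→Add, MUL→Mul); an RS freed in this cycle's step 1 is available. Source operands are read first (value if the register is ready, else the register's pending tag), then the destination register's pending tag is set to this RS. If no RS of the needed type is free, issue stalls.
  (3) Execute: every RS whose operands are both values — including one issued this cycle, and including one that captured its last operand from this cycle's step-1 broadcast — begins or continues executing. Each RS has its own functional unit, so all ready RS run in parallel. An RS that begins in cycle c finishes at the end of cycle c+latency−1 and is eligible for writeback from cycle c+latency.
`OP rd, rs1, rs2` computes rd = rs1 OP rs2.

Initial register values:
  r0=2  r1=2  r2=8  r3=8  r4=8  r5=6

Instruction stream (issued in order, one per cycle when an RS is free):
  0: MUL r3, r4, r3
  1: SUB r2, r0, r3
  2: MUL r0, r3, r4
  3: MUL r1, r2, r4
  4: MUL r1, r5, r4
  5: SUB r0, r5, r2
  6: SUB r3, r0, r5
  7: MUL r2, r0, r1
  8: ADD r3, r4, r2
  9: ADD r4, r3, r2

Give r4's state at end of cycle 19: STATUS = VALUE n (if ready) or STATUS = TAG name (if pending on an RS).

  c1: issue MUL r3<-Mul1  regs: r0:2,r1:2,r2:8,r3:Mul1,r4:8,r5:6
  c2: issue SUB r2<-Add1  regs: r0:2,r1:2,r2:Add1,r3:Mul1,r4:8,r5:6
  c3: issue MUL r0<-Mul2  regs: r0:Mul2,r1:2,r2:Add1,r3:Mul1,r4:8,r5:6
  c4: stall  regs: r0:Mul2,r1:2,r2:Add1,r3:Mul1,r4:8,r5:6
  c5: CDB Mul1=64; issue MUL r1<-Mul1  regs: r0:Mul2,r1:Mul1,r2:Add1,r3:64,r4:8,r5:6
  c6: stall  regs: r0:Mul2,r1:Mul1,r2:Add1,r3:64,r4:8,r5:6
  c7: CDB Add1=-62; stall  regs: r0:Mul2,r1:Mul1,r2:-62,r3:64,r4:8,r5:6
  c8: stall  regs: r0:Mul2,r1:Mul1,r2:-62,r3:64,r4:8,r5:6
  c9: CDB Mul2=512; issue MUL r1<-Mul2  regs: r0:512,r1:Mul2,r2:-62,r3:64,r4:8,r5:6
  c10: issue SUB r0<-Add1  regs: r0:Add1,r1:Mul2,r2:-62,r3:64,r4:8,r5:6
  c11: CDB Mul1=-496; issue SUB r3<-Add2  regs: r0:Add1,r1:Mul2,r2:-62,r3:Add2,r4:8,r5:6
  c12: CDB Add1=68; issue MUL r2<-Mul1  regs: r0:68,r1:Mul2,r2:Mul1,r3:Add2,r4:8,r5:6
  c13: CDB Mul2=48; issue ADD r3<-Add1  regs: r0:68,r1:48,r2:Mul1,r3:Add1,r4:8,r5:6
  c14: CDB Add2=62; issue ADD r4<-Add2  regs: r0:68,r1:48,r2:Mul1,r3:Add1,r4:Add2,r5:6
  c15: -  regs: r0:68,r1:48,r2:Mul1,r3:Add1,r4:Add2,r5:6
  c16: -  regs: r0:68,r1:48,r2:Mul1,r3:Add1,r4:Add2,r5:6
  c17: CDB Mul1=3264  regs: r0:68,r1:48,r2:3264,r3:Add1,r4:Add2,r5:6
  c18: -  regs: r0:68,r1:48,r2:3264,r3:Add1,r4:Add2,r5:6
  c19: CDB Add1=3272  regs: r0:68,r1:48,r2:3264,r3:3272,r4:Add2,r5:6

STATUS = TAG Add2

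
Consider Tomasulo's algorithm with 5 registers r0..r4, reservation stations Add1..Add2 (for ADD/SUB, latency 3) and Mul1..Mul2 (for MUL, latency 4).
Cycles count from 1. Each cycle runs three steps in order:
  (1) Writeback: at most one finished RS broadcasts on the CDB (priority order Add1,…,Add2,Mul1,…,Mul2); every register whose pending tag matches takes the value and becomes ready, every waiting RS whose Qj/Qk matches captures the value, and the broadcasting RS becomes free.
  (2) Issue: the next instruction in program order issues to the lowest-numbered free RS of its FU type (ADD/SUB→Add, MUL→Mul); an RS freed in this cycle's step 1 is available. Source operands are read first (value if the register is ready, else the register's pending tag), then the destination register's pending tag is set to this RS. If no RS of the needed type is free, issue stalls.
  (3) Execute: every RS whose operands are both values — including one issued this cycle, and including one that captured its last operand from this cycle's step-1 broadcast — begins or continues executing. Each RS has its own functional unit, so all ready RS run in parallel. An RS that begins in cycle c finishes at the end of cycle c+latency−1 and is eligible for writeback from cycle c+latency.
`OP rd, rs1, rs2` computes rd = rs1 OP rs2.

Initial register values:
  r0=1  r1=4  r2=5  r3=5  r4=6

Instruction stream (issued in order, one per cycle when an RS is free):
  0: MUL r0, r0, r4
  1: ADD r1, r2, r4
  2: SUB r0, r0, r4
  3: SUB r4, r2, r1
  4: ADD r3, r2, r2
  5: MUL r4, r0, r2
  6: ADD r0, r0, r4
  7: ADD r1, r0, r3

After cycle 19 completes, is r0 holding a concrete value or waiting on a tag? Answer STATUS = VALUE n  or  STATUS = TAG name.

c1: issue MUL r0<-Mul1 | r0:Mul1,r1:4,r2:5,r3:5,r4:6
c2: issue ADD r1<-Add1 | r0:Mul1,r1:Add1,r2:5,r3:5,r4:6
c3: issue SUB r0<-Add2 | r0:Add2,r1:Add1,r2:5,r3:5,r4:6
c4: stall | r0:Add2,r1:Add1,r2:5,r3:5,r4:6
c5: CDB Add1=11; issue SUB r4<-Add1 | r0:Add2,r1:11,r2:5,r3:5,r4:Add1
c6: CDB Mul1=6; stall | r0:Add2,r1:11,r2:5,r3:5,r4:Add1
c7: stall | r0:Add2,r1:11,r2:5,r3:5,r4:Add1
c8: CDB Add1=-6; issue ADD r3<-Add1 | r0:Add2,r1:11,r2:5,r3:Add1,r4:-6
c9: CDB Add2=0; issue MUL r4<-Mul1 | r0:0,r1:11,r2:5,r3:Add1,r4:Mul1
c10: issue ADD r0<-Add2 | r0:Add2,r1:11,r2:5,r3:Add1,r4:Mul1
c11: CDB Add1=10; issue ADD r1<-Add1 | r0:Add2,r1:Add1,r2:5,r3:10,r4:Mul1
c12: - | r0:Add2,r1:Add1,r2:5,r3:10,r4:Mul1
c13: CDB Mul1=0 | r0:Add2,r1:Add1,r2:5,r3:10,r4:0
c14: - | r0:Add2,r1:Add1,r2:5,r3:10,r4:0
c15: - | r0:Add2,r1:Add1,r2:5,r3:10,r4:0
c16: CDB Add2=0 | r0:0,r1:Add1,r2:5,r3:10,r4:0
c17: - | r0:0,r1:Add1,r2:5,r3:10,r4:0
c18: - | r0:0,r1:Add1,r2:5,r3:10,r4:0
c19: CDB Add1=10 | r0:0,r1:10,r2:5,r3:10,r4:0

STATUS = VALUE 0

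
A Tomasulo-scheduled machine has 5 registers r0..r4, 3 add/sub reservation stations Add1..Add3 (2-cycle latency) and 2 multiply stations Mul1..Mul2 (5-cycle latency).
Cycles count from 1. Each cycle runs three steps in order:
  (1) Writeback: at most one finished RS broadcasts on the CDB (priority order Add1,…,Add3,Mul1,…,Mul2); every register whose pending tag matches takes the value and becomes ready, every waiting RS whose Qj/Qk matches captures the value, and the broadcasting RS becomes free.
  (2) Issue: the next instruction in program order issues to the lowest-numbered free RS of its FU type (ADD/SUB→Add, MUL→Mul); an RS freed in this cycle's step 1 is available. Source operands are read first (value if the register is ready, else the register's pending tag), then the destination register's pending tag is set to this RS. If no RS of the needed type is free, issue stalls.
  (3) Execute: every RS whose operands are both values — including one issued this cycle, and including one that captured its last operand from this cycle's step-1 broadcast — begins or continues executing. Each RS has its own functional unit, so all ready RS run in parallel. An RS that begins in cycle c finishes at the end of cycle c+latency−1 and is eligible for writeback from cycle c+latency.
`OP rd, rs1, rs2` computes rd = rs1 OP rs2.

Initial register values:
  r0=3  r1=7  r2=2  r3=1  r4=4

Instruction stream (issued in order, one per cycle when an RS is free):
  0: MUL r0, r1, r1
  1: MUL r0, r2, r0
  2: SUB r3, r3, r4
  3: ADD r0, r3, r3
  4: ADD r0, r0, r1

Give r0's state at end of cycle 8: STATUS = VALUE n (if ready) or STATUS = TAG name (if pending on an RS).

STATUS = TAG Add1

cycle 1: issue MUL r0<-Mul1 // r0:Mul1,r1:7,r2:2,r3:1,r4:4
cycle 2: issue MUL r0<-Mul2 // r0:Mul2,r1:7,r2:2,r3:1,r4:4
cycle 3: issue SUB r3<-Add1 // r0:Mul2,r1:7,r2:2,r3:Add1,r4:4
cycle 4: issue ADD r0<-Add2 // r0:Add2,r1:7,r2:2,r3:Add1,r4:4
cycle 5: CDB Add1=-3; issue ADD r0<-Add1 // r0:Add1,r1:7,r2:2,r3:-3,r4:4
cycle 6: CDB Mul1=49 // r0:Add1,r1:7,r2:2,r3:-3,r4:4
cycle 7: CDB Add2=-6 // r0:Add1,r1:7,r2:2,r3:-3,r4:4
cycle 8: - // r0:Add1,r1:7,r2:2,r3:-3,r4:4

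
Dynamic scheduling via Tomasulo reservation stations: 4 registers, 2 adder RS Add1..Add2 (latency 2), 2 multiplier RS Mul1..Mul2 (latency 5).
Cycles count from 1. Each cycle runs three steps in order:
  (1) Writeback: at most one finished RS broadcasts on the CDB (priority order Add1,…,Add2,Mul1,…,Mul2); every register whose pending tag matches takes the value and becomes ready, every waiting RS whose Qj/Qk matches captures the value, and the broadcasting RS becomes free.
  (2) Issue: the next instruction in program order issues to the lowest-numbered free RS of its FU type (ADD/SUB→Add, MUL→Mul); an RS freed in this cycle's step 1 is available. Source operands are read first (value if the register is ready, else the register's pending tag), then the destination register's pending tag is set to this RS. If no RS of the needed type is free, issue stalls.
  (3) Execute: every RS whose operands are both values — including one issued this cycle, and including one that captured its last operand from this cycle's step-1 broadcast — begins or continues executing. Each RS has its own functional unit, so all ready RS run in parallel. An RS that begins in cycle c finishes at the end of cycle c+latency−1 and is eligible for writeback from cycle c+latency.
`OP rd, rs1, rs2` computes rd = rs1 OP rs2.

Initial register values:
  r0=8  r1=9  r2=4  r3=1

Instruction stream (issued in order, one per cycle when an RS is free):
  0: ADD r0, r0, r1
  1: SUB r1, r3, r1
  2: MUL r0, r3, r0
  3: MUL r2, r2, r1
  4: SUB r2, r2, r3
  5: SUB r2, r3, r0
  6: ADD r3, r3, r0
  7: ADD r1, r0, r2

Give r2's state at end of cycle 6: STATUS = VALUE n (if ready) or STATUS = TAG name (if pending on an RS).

c1: issue ADD r0<-Add1 | r0:Add1,r1:9,r2:4,r3:1
c2: issue SUB r1<-Add2 | r0:Add1,r1:Add2,r2:4,r3:1
c3: CDB Add1=17; issue MUL r0<-Mul1 | r0:Mul1,r1:Add2,r2:4,r3:1
c4: CDB Add2=-8; issue MUL r2<-Mul2 | r0:Mul1,r1:-8,r2:Mul2,r3:1
c5: issue SUB r2<-Add1 | r0:Mul1,r1:-8,r2:Add1,r3:1
c6: issue SUB r2<-Add2 | r0:Mul1,r1:-8,r2:Add2,r3:1

STATUS = TAG Add2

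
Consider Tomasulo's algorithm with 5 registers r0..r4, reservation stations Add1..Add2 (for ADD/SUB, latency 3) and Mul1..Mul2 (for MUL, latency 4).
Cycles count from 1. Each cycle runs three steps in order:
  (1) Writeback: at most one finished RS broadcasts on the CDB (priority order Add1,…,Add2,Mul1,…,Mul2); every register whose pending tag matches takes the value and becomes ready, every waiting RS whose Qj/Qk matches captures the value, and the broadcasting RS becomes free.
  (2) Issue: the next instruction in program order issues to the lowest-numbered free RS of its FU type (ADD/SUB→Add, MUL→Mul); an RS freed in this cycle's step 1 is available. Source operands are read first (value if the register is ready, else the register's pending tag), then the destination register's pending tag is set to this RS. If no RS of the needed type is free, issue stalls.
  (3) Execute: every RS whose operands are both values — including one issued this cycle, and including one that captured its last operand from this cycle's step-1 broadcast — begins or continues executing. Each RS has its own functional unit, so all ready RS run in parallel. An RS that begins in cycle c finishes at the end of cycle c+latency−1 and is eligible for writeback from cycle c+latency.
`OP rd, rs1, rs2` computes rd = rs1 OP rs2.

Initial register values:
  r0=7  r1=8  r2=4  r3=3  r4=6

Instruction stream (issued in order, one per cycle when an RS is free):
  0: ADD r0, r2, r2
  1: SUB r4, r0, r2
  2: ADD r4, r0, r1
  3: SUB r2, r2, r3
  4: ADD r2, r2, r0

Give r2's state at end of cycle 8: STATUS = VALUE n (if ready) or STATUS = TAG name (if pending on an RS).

STATUS = TAG Add2

cycle 1: issue ADD r0<-Add1 // r0:Add1,r1:8,r2:4,r3:3,r4:6
cycle 2: issue SUB r4<-Add2 // r0:Add1,r1:8,r2:4,r3:3,r4:Add2
cycle 3: stall // r0:Add1,r1:8,r2:4,r3:3,r4:Add2
cycle 4: CDB Add1=8; issue ADD r4<-Add1 // r0:8,r1:8,r2:4,r3:3,r4:Add1
cycle 5: stall // r0:8,r1:8,r2:4,r3:3,r4:Add1
cycle 6: stall // r0:8,r1:8,r2:4,r3:3,r4:Add1
cycle 7: CDB Add1=16; issue SUB r2<-Add1 // r0:8,r1:8,r2:Add1,r3:3,r4:16
cycle 8: CDB Add2=4; issue ADD r2<-Add2 // r0:8,r1:8,r2:Add2,r3:3,r4:16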